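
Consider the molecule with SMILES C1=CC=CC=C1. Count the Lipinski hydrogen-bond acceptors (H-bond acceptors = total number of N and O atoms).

N atoms: 0; O atoms: 0.
Lipinski HBA = 0 + 0 = 0.

0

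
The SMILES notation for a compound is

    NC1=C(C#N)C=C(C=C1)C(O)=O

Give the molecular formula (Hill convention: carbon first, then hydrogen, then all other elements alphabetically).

Walk through each heavy atom and fill implicit hydrogens from standard valence (C 4, N 3, O 2, S 2, halogen 1):
  atom 1: N, bond orders sum to 1 (valence 3) → 2 H
  atom 2: C, bond orders sum to 4 (valence 4) → 0 H
  atom 3: C, bond orders sum to 4 (valence 4) → 0 H
  atom 4: C, bond orders sum to 4 (valence 4) → 0 H
  atom 5: N, bond orders sum to 3 (valence 3) → 0 H
  atom 6: C, bond orders sum to 3 (valence 4) → 1 H
  atom 7: C, bond orders sum to 4 (valence 4) → 0 H
  atom 8: C, bond orders sum to 3 (valence 4) → 1 H
  atom 9: C, bond orders sum to 3 (valence 4) → 1 H
  atom 10: C, bond orders sum to 4 (valence 4) → 0 H
  atom 11: O, bond orders sum to 1 (valence 2) → 1 H
  atom 12: O, bond orders sum to 2 (valence 2) → 0 H
Totals → C:8, H:6, N:2, O:2.
In Hill order: C8H6N2O2.

C8H6N2O2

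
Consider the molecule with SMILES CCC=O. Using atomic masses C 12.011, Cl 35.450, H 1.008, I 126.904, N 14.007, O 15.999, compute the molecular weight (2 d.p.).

58.08 g/mol

First, the molecular formula is C3H6O (counting implicit H from valence).
  C: 3 × 12.011 = 36.033
  H: 6 × 1.008 = 6.048
  O: 1 × 15.999 = 15.999
Sum: 3×12.011 + 6×1.008 + 1×15.999 = 58.080 → 58.08 g/mol.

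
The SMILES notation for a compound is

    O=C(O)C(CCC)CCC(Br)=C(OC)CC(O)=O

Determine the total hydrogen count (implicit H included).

19

Walk through each heavy atom and fill implicit hydrogens from standard valence (C 4, N 3, O 2, S 2, halogen 1):
  atom 1: O, bond orders sum to 2 (valence 2) → 0 H
  atom 2: C, bond orders sum to 4 (valence 4) → 0 H
  atom 3: O, bond orders sum to 1 (valence 2) → 1 H
  atom 4: C, bond orders sum to 3 (valence 4) → 1 H
  atom 5: C, bond orders sum to 2 (valence 4) → 2 H
  atom 6: C, bond orders sum to 2 (valence 4) → 2 H
  atom 7: C, bond orders sum to 1 (valence 4) → 3 H
  atom 8: C, bond orders sum to 2 (valence 4) → 2 H
  atom 9: C, bond orders sum to 2 (valence 4) → 2 H
  atom 10: C, bond orders sum to 4 (valence 4) → 0 H
  atom 11: Br (halogen, monovalent) → 0 H
  atom 12: C, bond orders sum to 4 (valence 4) → 0 H
  atom 13: O, bond orders sum to 2 (valence 2) → 0 H
  atom 14: C, bond orders sum to 1 (valence 4) → 3 H
  atom 15: C, bond orders sum to 2 (valence 4) → 2 H
  atom 16: C, bond orders sum to 4 (valence 4) → 0 H
  atom 17: O, bond orders sum to 1 (valence 2) → 1 H
  atom 18: O, bond orders sum to 2 (valence 2) → 0 H
Total hydrogens: 19.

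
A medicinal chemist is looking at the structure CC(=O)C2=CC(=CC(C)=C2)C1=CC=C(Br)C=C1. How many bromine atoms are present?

Scan the SMILES for Br atoms (remember two-letter symbols like Cl and Br are single atoms).
Bromine count: 1.

1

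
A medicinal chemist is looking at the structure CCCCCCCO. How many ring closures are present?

0

In SMILES, each pair of matching ring-closure digits denotes one ring-closing bond; the number of such bonds equals the number of independent rings.
Ring-closure bonds here: 0.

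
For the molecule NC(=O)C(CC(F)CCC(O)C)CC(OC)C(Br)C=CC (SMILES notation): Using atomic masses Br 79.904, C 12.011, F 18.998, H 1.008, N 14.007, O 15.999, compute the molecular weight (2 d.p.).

First, the molecular formula is C15H27BrFNO3 (counting implicit H from valence).
  Br: 1 × 79.904 = 79.904
  C: 15 × 12.011 = 180.165
  F: 1 × 18.998 = 18.998
  H: 27 × 1.008 = 27.216
  N: 1 × 14.007 = 14.007
  O: 3 × 15.999 = 47.997
Sum: 1×79.904 + 15×12.011 + 1×18.998 + 27×1.008 + 1×14.007 + 3×15.999 = 368.287 → 368.29 g/mol.

368.29 g/mol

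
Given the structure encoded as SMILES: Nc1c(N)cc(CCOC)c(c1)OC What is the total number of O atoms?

2

Scan the SMILES for O atoms (remember two-letter symbols like Cl and Br are single atoms).
Oxygen count: 2.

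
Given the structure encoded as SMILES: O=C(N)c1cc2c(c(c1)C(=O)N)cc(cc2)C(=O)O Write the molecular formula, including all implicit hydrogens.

C13H10N2O4

Walk through each heavy atom and fill implicit hydrogens from standard valence (C 4, N 3, O 2, S 2, halogen 1); for lowercase aromatic atoms, an aromatic c carries 1 H when it has two neighbours and 0 H with three, and aromatic n carries 0 H:
  atom 1: O, bond orders sum to 2 (valence 2) → 0 H
  atom 2: C, bond orders sum to 4 (valence 4) → 0 H
  atom 3: N, bond orders sum to 1 (valence 3) → 2 H
  atom 4: aromatic c, 3 neighbours → 0 H
  atom 5: aromatic c, 2 neighbours → 1 H
  atom 6: aromatic c, 3 neighbours → 0 H
  atom 7: aromatic c, 3 neighbours → 0 H
  atom 8: aromatic c, 3 neighbours → 0 H
  atom 9: aromatic c, 2 neighbours → 1 H
  atom 10: C, bond orders sum to 4 (valence 4) → 0 H
  atom 11: O, bond orders sum to 2 (valence 2) → 0 H
  atom 12: N, bond orders sum to 1 (valence 3) → 2 H
  atom 13: aromatic c, 2 neighbours → 1 H
  atom 14: aromatic c, 3 neighbours → 0 H
  atom 15: aromatic c, 2 neighbours → 1 H
  atom 16: aromatic c, 2 neighbours → 1 H
  atom 17: C, bond orders sum to 4 (valence 4) → 0 H
  atom 18: O, bond orders sum to 2 (valence 2) → 0 H
  atom 19: O, bond orders sum to 1 (valence 2) → 1 H
Totals → C:13, H:10, N:2, O:4.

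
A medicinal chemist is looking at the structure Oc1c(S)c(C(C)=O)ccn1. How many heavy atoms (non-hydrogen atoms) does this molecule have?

11

Every atom symbol written in the SMILES (organic subset) is one heavy atom; implicit H are not written.
Heavy atoms by element → C:7, N:1, O:2, S:1.
Total: 11.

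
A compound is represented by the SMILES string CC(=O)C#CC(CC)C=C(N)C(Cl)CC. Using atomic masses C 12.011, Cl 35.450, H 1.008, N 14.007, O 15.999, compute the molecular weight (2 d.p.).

First, the molecular formula is C12H18ClNO (counting implicit H from valence).
  C: 12 × 12.011 = 144.132
  Cl: 1 × 35.450 = 35.450
  H: 18 × 1.008 = 18.144
  N: 1 × 14.007 = 14.007
  O: 1 × 15.999 = 15.999
Sum: 12×12.011 + 1×35.450 + 18×1.008 + 1×14.007 + 1×15.999 = 227.732 → 227.73 g/mol.

227.73 g/mol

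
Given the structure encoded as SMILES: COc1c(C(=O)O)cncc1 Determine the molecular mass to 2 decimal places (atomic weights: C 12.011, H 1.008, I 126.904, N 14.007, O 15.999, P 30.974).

153.14 g/mol

First, the molecular formula is C7H7NO3 (counting implicit H from valence).
  C: 7 × 12.011 = 84.077
  H: 7 × 1.008 = 7.056
  N: 1 × 14.007 = 14.007
  O: 3 × 15.999 = 47.997
Sum: 7×12.011 + 7×1.008 + 1×14.007 + 3×15.999 = 153.137 → 153.14 g/mol.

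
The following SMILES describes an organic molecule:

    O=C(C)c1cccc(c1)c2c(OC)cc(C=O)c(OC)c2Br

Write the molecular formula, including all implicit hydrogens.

Walk through each heavy atom and fill implicit hydrogens from standard valence (C 4, N 3, O 2, S 2, halogen 1); for lowercase aromatic atoms, an aromatic c carries 1 H when it has two neighbours and 0 H with three, and aromatic n carries 0 H:
  atom 1: O, bond orders sum to 2 (valence 2) → 0 H
  atom 2: C, bond orders sum to 4 (valence 4) → 0 H
  atom 3: C, bond orders sum to 1 (valence 4) → 3 H
  atom 4: aromatic c, 3 neighbours → 0 H
  atom 5: aromatic c, 2 neighbours → 1 H
  atom 6: aromatic c, 2 neighbours → 1 H
  atom 7: aromatic c, 2 neighbours → 1 H
  atom 8: aromatic c, 3 neighbours → 0 H
  atom 9: aromatic c, 2 neighbours → 1 H
  atom 10: aromatic c, 3 neighbours → 0 H
  atom 11: aromatic c, 3 neighbours → 0 H
  atom 12: O, bond orders sum to 2 (valence 2) → 0 H
  atom 13: C, bond orders sum to 1 (valence 4) → 3 H
  atom 14: aromatic c, 2 neighbours → 1 H
  atom 15: aromatic c, 3 neighbours → 0 H
  atom 16: C, bond orders sum to 3 (valence 4) → 1 H
  atom 17: O, bond orders sum to 2 (valence 2) → 0 H
  atom 18: aromatic c, 3 neighbours → 0 H
  atom 19: O, bond orders sum to 2 (valence 2) → 0 H
  atom 20: C, bond orders sum to 1 (valence 4) → 3 H
  atom 21: aromatic c, 3 neighbours → 0 H
  atom 22: Br (halogen, monovalent) → 0 H
Totals → C:17, H:15, Br:1, O:4.

C17H15BrO4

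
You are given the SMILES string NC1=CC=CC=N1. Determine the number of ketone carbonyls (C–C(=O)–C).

Scan the SMILES for the ketone motif — none present.
Groups that are present: 1 primary amine.

0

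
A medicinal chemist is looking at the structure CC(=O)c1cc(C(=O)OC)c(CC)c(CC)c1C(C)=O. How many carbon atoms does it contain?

Count every carbon token in the SMILES (each C, including those in ring-closure positions and inside branches).
Carbon count: 16.

16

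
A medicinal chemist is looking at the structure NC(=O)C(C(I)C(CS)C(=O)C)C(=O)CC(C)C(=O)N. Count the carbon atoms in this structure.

12

Count every carbon token in the SMILES (each C, including those in ring-closure positions and inside branches).
Carbon count: 12.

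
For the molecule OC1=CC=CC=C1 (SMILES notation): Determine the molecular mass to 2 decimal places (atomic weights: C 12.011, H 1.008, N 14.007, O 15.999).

First, the molecular formula is C6H6O (counting implicit H from valence).
  C: 6 × 12.011 = 72.066
  H: 6 × 1.008 = 6.048
  O: 1 × 15.999 = 15.999
Sum: 6×12.011 + 6×1.008 + 1×15.999 = 94.113 → 94.11 g/mol.

94.11 g/mol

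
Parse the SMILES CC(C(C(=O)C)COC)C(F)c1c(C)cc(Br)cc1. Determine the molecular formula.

C15H20BrFO2

Walk through each heavy atom and fill implicit hydrogens from standard valence (C 4, N 3, O 2, S 2, halogen 1); for lowercase aromatic atoms, an aromatic c carries 1 H when it has two neighbours and 0 H with three, and aromatic n carries 0 H:
  atom 1: C, bond orders sum to 1 (valence 4) → 3 H
  atom 2: C, bond orders sum to 3 (valence 4) → 1 H
  atom 3: C, bond orders sum to 3 (valence 4) → 1 H
  atom 4: C, bond orders sum to 4 (valence 4) → 0 H
  atom 5: O, bond orders sum to 2 (valence 2) → 0 H
  atom 6: C, bond orders sum to 1 (valence 4) → 3 H
  atom 7: C, bond orders sum to 2 (valence 4) → 2 H
  atom 8: O, bond orders sum to 2 (valence 2) → 0 H
  atom 9: C, bond orders sum to 1 (valence 4) → 3 H
  atom 10: C, bond orders sum to 3 (valence 4) → 1 H
  atom 11: F (halogen, monovalent) → 0 H
  atom 12: aromatic c, 3 neighbours → 0 H
  atom 13: aromatic c, 3 neighbours → 0 H
  atom 14: C, bond orders sum to 1 (valence 4) → 3 H
  atom 15: aromatic c, 2 neighbours → 1 H
  atom 16: aromatic c, 3 neighbours → 0 H
  atom 17: Br (halogen, monovalent) → 0 H
  atom 18: aromatic c, 2 neighbours → 1 H
  atom 19: aromatic c, 2 neighbours → 1 H
Totals → C:15, H:20, Br:1, F:1, O:2.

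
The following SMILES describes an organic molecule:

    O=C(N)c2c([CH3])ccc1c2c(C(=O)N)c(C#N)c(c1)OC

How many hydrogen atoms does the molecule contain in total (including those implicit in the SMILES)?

13

Walk through each heavy atom and fill implicit hydrogens from standard valence (C 4, N 3, O 2, S 2, halogen 1); for lowercase aromatic atoms, an aromatic c carries 1 H when it has two neighbours and 0 H with three, and aromatic n carries 0 H:
  atom 1: O, bond orders sum to 2 (valence 2) → 0 H
  atom 2: C, bond orders sum to 4 (valence 4) → 0 H
  atom 3: N, bond orders sum to 1 (valence 3) → 2 H
  atom 4: aromatic c, 3 neighbours → 0 H
  atom 5: aromatic c, 3 neighbours → 0 H
  atom 6: C with explicit H count 3
  atom 7: aromatic c, 2 neighbours → 1 H
  atom 8: aromatic c, 2 neighbours → 1 H
  atom 9: aromatic c, 3 neighbours → 0 H
  atom 10: aromatic c, 3 neighbours → 0 H
  atom 11: aromatic c, 3 neighbours → 0 H
  atom 12: C, bond orders sum to 4 (valence 4) → 0 H
  atom 13: O, bond orders sum to 2 (valence 2) → 0 H
  atom 14: N, bond orders sum to 1 (valence 3) → 2 H
  atom 15: aromatic c, 3 neighbours → 0 H
  atom 16: C, bond orders sum to 4 (valence 4) → 0 H
  atom 17: N, bond orders sum to 3 (valence 3) → 0 H
  atom 18: aromatic c, 3 neighbours → 0 H
  atom 19: aromatic c, 2 neighbours → 1 H
  atom 20: O, bond orders sum to 2 (valence 2) → 0 H
  atom 21: C, bond orders sum to 1 (valence 4) → 3 H
Total hydrogens: 13.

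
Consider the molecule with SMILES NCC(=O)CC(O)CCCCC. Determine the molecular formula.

C9H19NO2

Walk through each heavy atom and fill implicit hydrogens from standard valence (C 4, N 3, O 2, S 2, halogen 1):
  atom 1: N, bond orders sum to 1 (valence 3) → 2 H
  atom 2: C, bond orders sum to 2 (valence 4) → 2 H
  atom 3: C, bond orders sum to 4 (valence 4) → 0 H
  atom 4: O, bond orders sum to 2 (valence 2) → 0 H
  atom 5: C, bond orders sum to 2 (valence 4) → 2 H
  atom 6: C, bond orders sum to 3 (valence 4) → 1 H
  atom 7: O, bond orders sum to 1 (valence 2) → 1 H
  atom 8: C, bond orders sum to 2 (valence 4) → 2 H
  atom 9: C, bond orders sum to 2 (valence 4) → 2 H
  atom 10: C, bond orders sum to 2 (valence 4) → 2 H
  atom 11: C, bond orders sum to 2 (valence 4) → 2 H
  atom 12: C, bond orders sum to 1 (valence 4) → 3 H
Totals → C:9, H:19, N:1, O:2.
In Hill order: C9H19NO2.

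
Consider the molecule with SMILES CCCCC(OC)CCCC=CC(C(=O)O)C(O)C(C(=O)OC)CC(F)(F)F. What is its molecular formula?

Walk through each heavy atom and fill implicit hydrogens from standard valence (C 4, N 3, O 2, S 2, halogen 1):
  atom 1: C, bond orders sum to 1 (valence 4) → 3 H
  atom 2: C, bond orders sum to 2 (valence 4) → 2 H
  atom 3: C, bond orders sum to 2 (valence 4) → 2 H
  atom 4: C, bond orders sum to 2 (valence 4) → 2 H
  atom 5: C, bond orders sum to 3 (valence 4) → 1 H
  atom 6: O, bond orders sum to 2 (valence 2) → 0 H
  atom 7: C, bond orders sum to 1 (valence 4) → 3 H
  atom 8: C, bond orders sum to 2 (valence 4) → 2 H
  atom 9: C, bond orders sum to 2 (valence 4) → 2 H
  atom 10: C, bond orders sum to 2 (valence 4) → 2 H
  atom 11: C, bond orders sum to 3 (valence 4) → 1 H
  atom 12: C, bond orders sum to 3 (valence 4) → 1 H
  atom 13: C, bond orders sum to 3 (valence 4) → 1 H
  atom 14: C, bond orders sum to 4 (valence 4) → 0 H
  atom 15: O, bond orders sum to 2 (valence 2) → 0 H
  atom 16: O, bond orders sum to 1 (valence 2) → 1 H
  atom 17: C, bond orders sum to 3 (valence 4) → 1 H
  atom 18: O, bond orders sum to 1 (valence 2) → 1 H
  atom 19: C, bond orders sum to 3 (valence 4) → 1 H
  atom 20: C, bond orders sum to 4 (valence 4) → 0 H
  atom 21: O, bond orders sum to 2 (valence 2) → 0 H
  atom 22: O, bond orders sum to 2 (valence 2) → 0 H
  atom 23: C, bond orders sum to 1 (valence 4) → 3 H
  atom 24: C, bond orders sum to 2 (valence 4) → 2 H
  atom 25: C, bond orders sum to 4 (valence 4) → 0 H
  atom 26: F (halogen, monovalent) → 0 H
  atom 27: F (halogen, monovalent) → 0 H
  atom 28: F (halogen, monovalent) → 0 H
Totals → C:19, H:31, F:3, O:6.

C19H31F3O6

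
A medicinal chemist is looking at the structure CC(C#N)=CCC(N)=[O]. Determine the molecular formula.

C6H8N2O

Walk through each heavy atom and fill implicit hydrogens from standard valence (C 4, N 3, O 2, S 2, halogen 1):
  atom 1: C, bond orders sum to 1 (valence 4) → 3 H
  atom 2: C, bond orders sum to 4 (valence 4) → 0 H
  atom 3: C, bond orders sum to 4 (valence 4) → 0 H
  atom 4: N, bond orders sum to 3 (valence 3) → 0 H
  atom 5: C, bond orders sum to 3 (valence 4) → 1 H
  atom 6: C, bond orders sum to 2 (valence 4) → 2 H
  atom 7: C, bond orders sum to 4 (valence 4) → 0 H
  atom 8: N, bond orders sum to 1 (valence 3) → 2 H
  atom 9: O with explicit H count 0
Totals → C:6, H:8, N:2, O:1.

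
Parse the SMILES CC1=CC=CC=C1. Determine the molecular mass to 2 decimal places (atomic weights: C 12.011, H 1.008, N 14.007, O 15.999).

92.14 g/mol

First, the molecular formula is C7H8 (counting implicit H from valence).
  C: 7 × 12.011 = 84.077
  H: 8 × 1.008 = 8.064
Sum: 7×12.011 + 8×1.008 = 92.141 → 92.14 g/mol.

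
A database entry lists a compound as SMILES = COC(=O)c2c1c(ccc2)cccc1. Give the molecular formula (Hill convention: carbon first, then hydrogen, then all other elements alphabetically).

C12H10O2

Walk through each heavy atom and fill implicit hydrogens from standard valence (C 4, N 3, O 2, S 2, halogen 1); for lowercase aromatic atoms, an aromatic c carries 1 H when it has two neighbours and 0 H with three, and aromatic n carries 0 H:
  atom 1: C, bond orders sum to 1 (valence 4) → 3 H
  atom 2: O, bond orders sum to 2 (valence 2) → 0 H
  atom 3: C, bond orders sum to 4 (valence 4) → 0 H
  atom 4: O, bond orders sum to 2 (valence 2) → 0 H
  atom 5: aromatic c, 3 neighbours → 0 H
  atom 6: aromatic c, 3 neighbours → 0 H
  atom 7: aromatic c, 3 neighbours → 0 H
  atom 8: aromatic c, 2 neighbours → 1 H
  atom 9: aromatic c, 2 neighbours → 1 H
  atom 10: aromatic c, 2 neighbours → 1 H
  atom 11: aromatic c, 2 neighbours → 1 H
  atom 12: aromatic c, 2 neighbours → 1 H
  atom 13: aromatic c, 2 neighbours → 1 H
  atom 14: aromatic c, 2 neighbours → 1 H
Totals → C:12, H:10, O:2.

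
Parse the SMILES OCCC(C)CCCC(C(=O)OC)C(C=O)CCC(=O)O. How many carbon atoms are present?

Count every carbon token in the SMILES (each C, including those in ring-closure positions and inside branches).
Carbon count: 15.

15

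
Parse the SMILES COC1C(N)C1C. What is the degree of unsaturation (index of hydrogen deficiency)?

1

Degree of unsaturation = (number of rings) + (number of π bonds).
Ring closures in the SMILES: 1.
π bonds: none → 0 DoU from unsaturation.
Total DoU = 1 + 0 = 1.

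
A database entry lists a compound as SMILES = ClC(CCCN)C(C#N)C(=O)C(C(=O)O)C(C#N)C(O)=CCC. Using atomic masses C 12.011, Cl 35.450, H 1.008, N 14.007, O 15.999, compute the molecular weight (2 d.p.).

341.79 g/mol

First, the molecular formula is C15H20ClN3O4 (counting implicit H from valence).
  C: 15 × 12.011 = 180.165
  Cl: 1 × 35.450 = 35.450
  H: 20 × 1.008 = 20.160
  N: 3 × 14.007 = 42.021
  O: 4 × 15.999 = 63.996
Sum: 15×12.011 + 1×35.450 + 20×1.008 + 3×14.007 + 4×15.999 = 341.792 → 341.79 g/mol.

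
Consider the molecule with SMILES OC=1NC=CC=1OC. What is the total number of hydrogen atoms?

Walk through each heavy atom and fill implicit hydrogens from standard valence (C 4, N 3, O 2, S 2, halogen 1):
  atom 1: O, bond orders sum to 1 (valence 2) → 1 H
  atom 2: C, bond orders sum to 4 (valence 4) → 0 H
  atom 3: N, bond orders sum to 2 (valence 3) → 1 H
  atom 4: C, bond orders sum to 3 (valence 4) → 1 H
  atom 5: C, bond orders sum to 3 (valence 4) → 1 H
  atom 6: C, bond orders sum to 4 (valence 4) → 0 H
  atom 7: O, bond orders sum to 2 (valence 2) → 0 H
  atom 8: C, bond orders sum to 1 (valence 4) → 3 H
Total hydrogens: 7.

7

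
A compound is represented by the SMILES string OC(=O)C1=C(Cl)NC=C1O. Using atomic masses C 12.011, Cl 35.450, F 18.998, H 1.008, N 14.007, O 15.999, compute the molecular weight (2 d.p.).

First, the molecular formula is C5H4ClNO3 (counting implicit H from valence).
  C: 5 × 12.011 = 60.055
  Cl: 1 × 35.450 = 35.450
  H: 4 × 1.008 = 4.032
  N: 1 × 14.007 = 14.007
  O: 3 × 15.999 = 47.997
Sum: 5×12.011 + 1×35.450 + 4×1.008 + 1×14.007 + 3×15.999 = 161.541 → 161.54 g/mol.

161.54 g/mol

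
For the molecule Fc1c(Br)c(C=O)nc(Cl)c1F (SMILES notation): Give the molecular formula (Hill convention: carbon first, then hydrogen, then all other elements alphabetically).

C6HBrClF2NO

Walk through each heavy atom and fill implicit hydrogens from standard valence (C 4, N 3, O 2, S 2, halogen 1); for lowercase aromatic atoms, an aromatic c carries 1 H when it has two neighbours and 0 H with three, and aromatic n carries 0 H:
  atom 1: F (halogen, monovalent) → 0 H
  atom 2: aromatic c, 3 neighbours → 0 H
  atom 3: aromatic c, 3 neighbours → 0 H
  atom 4: Br (halogen, monovalent) → 0 H
  atom 5: aromatic c, 3 neighbours → 0 H
  atom 6: C, bond orders sum to 3 (valence 4) → 1 H
  atom 7: O, bond orders sum to 2 (valence 2) → 0 H
  atom 8: aromatic n, 2 neighbours → 0 H
  atom 9: aromatic c, 3 neighbours → 0 H
  atom 10: Cl (halogen, monovalent) → 0 H
  atom 11: aromatic c, 3 neighbours → 0 H
  atom 12: F (halogen, monovalent) → 0 H
Totals → C:6, H:1, Br:1, Cl:1, F:2, N:1, O:1.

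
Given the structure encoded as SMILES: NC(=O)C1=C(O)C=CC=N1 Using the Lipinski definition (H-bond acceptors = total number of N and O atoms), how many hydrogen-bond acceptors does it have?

N atoms: 2; O atoms: 2.
Lipinski HBA = 2 + 2 = 4.

4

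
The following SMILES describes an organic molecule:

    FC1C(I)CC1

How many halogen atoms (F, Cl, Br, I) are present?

Halogen atoms appear at heavy-atom positions 1, 4 (1×F, 1×I).
Halogen count: 2.

2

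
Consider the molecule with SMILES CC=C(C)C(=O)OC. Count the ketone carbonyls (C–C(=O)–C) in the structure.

Scan the SMILES for the ketone motif — none present.
Groups that are present: 1 alkene, 1 ester.

0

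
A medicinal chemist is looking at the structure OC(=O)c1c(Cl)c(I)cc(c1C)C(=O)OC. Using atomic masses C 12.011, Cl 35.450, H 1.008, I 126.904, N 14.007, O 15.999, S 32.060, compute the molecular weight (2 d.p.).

354.52 g/mol

First, the molecular formula is C10H8ClIO4 (counting implicit H from valence).
  C: 10 × 12.011 = 120.110
  Cl: 1 × 35.450 = 35.450
  H: 8 × 1.008 = 8.064
  I: 1 × 126.904 = 126.904
  O: 4 × 15.999 = 63.996
Sum: 10×12.011 + 1×35.450 + 8×1.008 + 1×126.904 + 4×15.999 = 354.524 → 354.52 g/mol.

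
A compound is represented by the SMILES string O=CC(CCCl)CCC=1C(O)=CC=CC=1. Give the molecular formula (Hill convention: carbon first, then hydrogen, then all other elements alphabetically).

C12H15ClO2

Walk through each heavy atom and fill implicit hydrogens from standard valence (C 4, N 3, O 2, S 2, halogen 1):
  atom 1: O, bond orders sum to 2 (valence 2) → 0 H
  atom 2: C, bond orders sum to 3 (valence 4) → 1 H
  atom 3: C, bond orders sum to 3 (valence 4) → 1 H
  atom 4: C, bond orders sum to 2 (valence 4) → 2 H
  atom 5: C, bond orders sum to 2 (valence 4) → 2 H
  atom 6: Cl (halogen, monovalent) → 0 H
  atom 7: C, bond orders sum to 2 (valence 4) → 2 H
  atom 8: C, bond orders sum to 2 (valence 4) → 2 H
  atom 9: C, bond orders sum to 4 (valence 4) → 0 H
  atom 10: C, bond orders sum to 4 (valence 4) → 0 H
  atom 11: O, bond orders sum to 1 (valence 2) → 1 H
  atom 12: C, bond orders sum to 3 (valence 4) → 1 H
  atom 13: C, bond orders sum to 3 (valence 4) → 1 H
  atom 14: C, bond orders sum to 3 (valence 4) → 1 H
  atom 15: C, bond orders sum to 3 (valence 4) → 1 H
Totals → C:12, H:15, Cl:1, O:2.
In Hill order: C12H15ClO2.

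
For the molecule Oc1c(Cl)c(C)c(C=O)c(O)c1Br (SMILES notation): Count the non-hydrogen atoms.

13

Every atom symbol written in the SMILES (organic subset) is one heavy atom; implicit H are not written.
Heavy atoms by element → Br:1, C:8, Cl:1, O:3.
Total: 13.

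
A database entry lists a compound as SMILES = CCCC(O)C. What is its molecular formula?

Walk through each heavy atom and fill implicit hydrogens from standard valence (C 4, N 3, O 2, S 2, halogen 1):
  atom 1: C, bond orders sum to 1 (valence 4) → 3 H
  atom 2: C, bond orders sum to 2 (valence 4) → 2 H
  atom 3: C, bond orders sum to 2 (valence 4) → 2 H
  atom 4: C, bond orders sum to 3 (valence 4) → 1 H
  atom 5: O, bond orders sum to 1 (valence 2) → 1 H
  atom 6: C, bond orders sum to 1 (valence 4) → 3 H
Totals → C:5, H:12, O:1.

C5H12O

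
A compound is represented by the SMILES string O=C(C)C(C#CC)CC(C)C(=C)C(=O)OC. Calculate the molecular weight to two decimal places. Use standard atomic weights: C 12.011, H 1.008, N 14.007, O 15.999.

First, the molecular formula is C13H18O3 (counting implicit H from valence).
  C: 13 × 12.011 = 156.143
  H: 18 × 1.008 = 18.144
  O: 3 × 15.999 = 47.997
Sum: 13×12.011 + 18×1.008 + 3×15.999 = 222.284 → 222.28 g/mol.

222.28 g/mol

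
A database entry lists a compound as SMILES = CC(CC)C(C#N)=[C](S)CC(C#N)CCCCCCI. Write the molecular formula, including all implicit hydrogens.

Walk through each heavy atom and fill implicit hydrogens from standard valence (C 4, N 3, O 2, S 2, halogen 1):
  atom 1: C, bond orders sum to 1 (valence 4) → 3 H
  atom 2: C, bond orders sum to 3 (valence 4) → 1 H
  atom 3: C, bond orders sum to 2 (valence 4) → 2 H
  atom 4: C, bond orders sum to 1 (valence 4) → 3 H
  atom 5: C, bond orders sum to 4 (valence 4) → 0 H
  atom 6: C, bond orders sum to 4 (valence 4) → 0 H
  atom 7: N, bond orders sum to 3 (valence 3) → 0 H
  atom 8: C with explicit H count 0
  atom 9: S, bond orders sum to 1 (valence 2) → 1 H
  atom 10: C, bond orders sum to 2 (valence 4) → 2 H
  atom 11: C, bond orders sum to 3 (valence 4) → 1 H
  atom 12: C, bond orders sum to 4 (valence 4) → 0 H
  atom 13: N, bond orders sum to 3 (valence 3) → 0 H
  atom 14: C, bond orders sum to 2 (valence 4) → 2 H
  atom 15: C, bond orders sum to 2 (valence 4) → 2 H
  atom 16: C, bond orders sum to 2 (valence 4) → 2 H
  atom 17: C, bond orders sum to 2 (valence 4) → 2 H
  atom 18: C, bond orders sum to 2 (valence 4) → 2 H
  atom 19: C, bond orders sum to 2 (valence 4) → 2 H
  atom 20: I (halogen, monovalent) → 0 H
Totals → C:16, H:25, I:1, N:2, S:1.

C16H25IN2S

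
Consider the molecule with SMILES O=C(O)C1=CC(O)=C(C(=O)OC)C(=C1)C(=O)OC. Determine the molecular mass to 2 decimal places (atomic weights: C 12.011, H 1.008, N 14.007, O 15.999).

First, the molecular formula is C11H10O7 (counting implicit H from valence).
  C: 11 × 12.011 = 132.121
  H: 10 × 1.008 = 10.080
  O: 7 × 15.999 = 111.993
Sum: 11×12.011 + 10×1.008 + 7×15.999 = 254.194 → 254.19 g/mol.

254.19 g/mol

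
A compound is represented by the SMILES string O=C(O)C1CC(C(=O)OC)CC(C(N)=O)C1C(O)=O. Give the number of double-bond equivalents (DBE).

Molecular formula: C11H15NO7.
DoU = (2C + 2 + N − H − X) / 2, where X is the halogen count and O/S are ignored.
    = (2·11 + 2 + 1 − 15 − 0) / 2 = 10 / 2 = 5.

5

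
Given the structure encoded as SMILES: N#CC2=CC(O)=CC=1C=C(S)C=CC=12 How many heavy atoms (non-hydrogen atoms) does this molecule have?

Every atom symbol written in the SMILES (organic subset) is one heavy atom; implicit H are not written.
Heavy atoms by element → C:11, N:1, O:1, S:1.
Total: 14.

14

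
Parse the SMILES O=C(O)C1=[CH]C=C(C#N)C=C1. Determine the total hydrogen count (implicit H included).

Walk through each heavy atom and fill implicit hydrogens from standard valence (C 4, N 3, O 2, S 2, halogen 1):
  atom 1: O, bond orders sum to 2 (valence 2) → 0 H
  atom 2: C, bond orders sum to 4 (valence 4) → 0 H
  atom 3: O, bond orders sum to 1 (valence 2) → 1 H
  atom 4: C, bond orders sum to 4 (valence 4) → 0 H
  atom 5: C with explicit H count 1
  atom 6: C, bond orders sum to 3 (valence 4) → 1 H
  atom 7: C, bond orders sum to 4 (valence 4) → 0 H
  atom 8: C, bond orders sum to 4 (valence 4) → 0 H
  atom 9: N, bond orders sum to 3 (valence 3) → 0 H
  atom 10: C, bond orders sum to 3 (valence 4) → 1 H
  atom 11: C, bond orders sum to 3 (valence 4) → 1 H
Total hydrogens: 5.

5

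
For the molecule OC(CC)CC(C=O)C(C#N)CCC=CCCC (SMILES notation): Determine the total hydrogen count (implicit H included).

25

Walk through each heavy atom and fill implicit hydrogens from standard valence (C 4, N 3, O 2, S 2, halogen 1):
  atom 1: O, bond orders sum to 1 (valence 2) → 1 H
  atom 2: C, bond orders sum to 3 (valence 4) → 1 H
  atom 3: C, bond orders sum to 2 (valence 4) → 2 H
  atom 4: C, bond orders sum to 1 (valence 4) → 3 H
  atom 5: C, bond orders sum to 2 (valence 4) → 2 H
  atom 6: C, bond orders sum to 3 (valence 4) → 1 H
  atom 7: C, bond orders sum to 3 (valence 4) → 1 H
  atom 8: O, bond orders sum to 2 (valence 2) → 0 H
  atom 9: C, bond orders sum to 3 (valence 4) → 1 H
  atom 10: C, bond orders sum to 4 (valence 4) → 0 H
  atom 11: N, bond orders sum to 3 (valence 3) → 0 H
  atom 12: C, bond orders sum to 2 (valence 4) → 2 H
  atom 13: C, bond orders sum to 2 (valence 4) → 2 H
  atom 14: C, bond orders sum to 3 (valence 4) → 1 H
  atom 15: C, bond orders sum to 3 (valence 4) → 1 H
  atom 16: C, bond orders sum to 2 (valence 4) → 2 H
  atom 17: C, bond orders sum to 2 (valence 4) → 2 H
  atom 18: C, bond orders sum to 1 (valence 4) → 3 H
Total hydrogens: 25.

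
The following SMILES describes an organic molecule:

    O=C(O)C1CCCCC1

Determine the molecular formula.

Walk through each heavy atom and fill implicit hydrogens from standard valence (C 4, N 3, O 2, S 2, halogen 1):
  atom 1: O, bond orders sum to 2 (valence 2) → 0 H
  atom 2: C, bond orders sum to 4 (valence 4) → 0 H
  atom 3: O, bond orders sum to 1 (valence 2) → 1 H
  atom 4: C, bond orders sum to 3 (valence 4) → 1 H
  atom 5: C, bond orders sum to 2 (valence 4) → 2 H
  atom 6: C, bond orders sum to 2 (valence 4) → 2 H
  atom 7: C, bond orders sum to 2 (valence 4) → 2 H
  atom 8: C, bond orders sum to 2 (valence 4) → 2 H
  atom 9: C, bond orders sum to 2 (valence 4) → 2 H
Totals → C:7, H:12, O:2.
In Hill order: C7H12O2.

C7H12O2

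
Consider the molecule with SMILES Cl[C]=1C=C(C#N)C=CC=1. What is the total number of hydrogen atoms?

4

Walk through each heavy atom and fill implicit hydrogens from standard valence (C 4, N 3, O 2, S 2, halogen 1):
  atom 1: Cl (halogen, monovalent) → 0 H
  atom 2: C with explicit H count 0
  atom 3: C, bond orders sum to 3 (valence 4) → 1 H
  atom 4: C, bond orders sum to 4 (valence 4) → 0 H
  atom 5: C, bond orders sum to 4 (valence 4) → 0 H
  atom 6: N, bond orders sum to 3 (valence 3) → 0 H
  atom 7: C, bond orders sum to 3 (valence 4) → 1 H
  atom 8: C, bond orders sum to 3 (valence 4) → 1 H
  atom 9: C, bond orders sum to 3 (valence 4) → 1 H
Total hydrogens: 4.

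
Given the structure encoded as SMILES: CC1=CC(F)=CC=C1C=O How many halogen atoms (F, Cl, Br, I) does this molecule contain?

Halogen atoms appear at heavy-atom position 5 (1×F).
Other groups present: 1 aldehyde.
Halogen count: 1.

1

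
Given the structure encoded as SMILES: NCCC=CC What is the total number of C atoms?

Count every carbon token in the SMILES (each C, including those in ring-closure positions and inside branches).
Carbon count: 5.

5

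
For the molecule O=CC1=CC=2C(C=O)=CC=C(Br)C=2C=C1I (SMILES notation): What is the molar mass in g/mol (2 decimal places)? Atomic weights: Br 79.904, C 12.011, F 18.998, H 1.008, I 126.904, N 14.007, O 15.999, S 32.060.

388.99 g/mol

First, the molecular formula is C12H6BrIO2 (counting implicit H from valence).
  Br: 1 × 79.904 = 79.904
  C: 12 × 12.011 = 144.132
  H: 6 × 1.008 = 6.048
  I: 1 × 126.904 = 126.904
  O: 2 × 15.999 = 31.998
Sum: 1×79.904 + 12×12.011 + 6×1.008 + 1×126.904 + 2×15.999 = 388.986 → 388.99 g/mol.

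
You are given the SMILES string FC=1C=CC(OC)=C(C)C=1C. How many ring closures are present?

1

In SMILES, each pair of matching ring-closure digits denotes one ring-closing bond; the number of such bonds equals the number of independent rings.
Ring-closure bonds here: 1.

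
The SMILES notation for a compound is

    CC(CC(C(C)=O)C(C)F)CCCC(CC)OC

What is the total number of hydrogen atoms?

Walk through each heavy atom and fill implicit hydrogens from standard valence (C 4, N 3, O 2, S 2, halogen 1):
  atom 1: C, bond orders sum to 1 (valence 4) → 3 H
  atom 2: C, bond orders sum to 3 (valence 4) → 1 H
  atom 3: C, bond orders sum to 2 (valence 4) → 2 H
  atom 4: C, bond orders sum to 3 (valence 4) → 1 H
  atom 5: C, bond orders sum to 4 (valence 4) → 0 H
  atom 6: C, bond orders sum to 1 (valence 4) → 3 H
  atom 7: O, bond orders sum to 2 (valence 2) → 0 H
  atom 8: C, bond orders sum to 3 (valence 4) → 1 H
  atom 9: C, bond orders sum to 1 (valence 4) → 3 H
  atom 10: F (halogen, monovalent) → 0 H
  atom 11: C, bond orders sum to 2 (valence 4) → 2 H
  atom 12: C, bond orders sum to 2 (valence 4) → 2 H
  atom 13: C, bond orders sum to 2 (valence 4) → 2 H
  atom 14: C, bond orders sum to 3 (valence 4) → 1 H
  atom 15: C, bond orders sum to 2 (valence 4) → 2 H
  atom 16: C, bond orders sum to 1 (valence 4) → 3 H
  atom 17: O, bond orders sum to 2 (valence 2) → 0 H
  atom 18: C, bond orders sum to 1 (valence 4) → 3 H
Total hydrogens: 29.

29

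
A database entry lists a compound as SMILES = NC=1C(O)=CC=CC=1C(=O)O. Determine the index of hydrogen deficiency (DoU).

Degree of unsaturation = (number of rings) + (number of π bonds).
Ring closures in the SMILES: 1.
π bonds: 4 double bonds (each 1 DoU) → 4 DoU from unsaturation.
Total DoU = 1 + 4 = 5.

5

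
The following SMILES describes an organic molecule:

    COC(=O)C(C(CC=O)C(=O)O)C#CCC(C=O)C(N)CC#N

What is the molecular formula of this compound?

Walk through each heavy atom and fill implicit hydrogens from standard valence (C 4, N 3, O 2, S 2, halogen 1):
  atom 1: C, bond orders sum to 1 (valence 4) → 3 H
  atom 2: O, bond orders sum to 2 (valence 2) → 0 H
  atom 3: C, bond orders sum to 4 (valence 4) → 0 H
  atom 4: O, bond orders sum to 2 (valence 2) → 0 H
  atom 5: C, bond orders sum to 3 (valence 4) → 1 H
  atom 6: C, bond orders sum to 3 (valence 4) → 1 H
  atom 7: C, bond orders sum to 2 (valence 4) → 2 H
  atom 8: C, bond orders sum to 3 (valence 4) → 1 H
  atom 9: O, bond orders sum to 2 (valence 2) → 0 H
  atom 10: C, bond orders sum to 4 (valence 4) → 0 H
  atom 11: O, bond orders sum to 2 (valence 2) → 0 H
  atom 12: O, bond orders sum to 1 (valence 2) → 1 H
  atom 13: C, bond orders sum to 4 (valence 4) → 0 H
  atom 14: C, bond orders sum to 4 (valence 4) → 0 H
  atom 15: C, bond orders sum to 2 (valence 4) → 2 H
  atom 16: C, bond orders sum to 3 (valence 4) → 1 H
  atom 17: C, bond orders sum to 3 (valence 4) → 1 H
  atom 18: O, bond orders sum to 2 (valence 2) → 0 H
  atom 19: C, bond orders sum to 3 (valence 4) → 1 H
  atom 20: N, bond orders sum to 1 (valence 3) → 2 H
  atom 21: C, bond orders sum to 2 (valence 4) → 2 H
  atom 22: C, bond orders sum to 4 (valence 4) → 0 H
  atom 23: N, bond orders sum to 3 (valence 3) → 0 H
Totals → C:15, H:18, N:2, O:6.
In Hill order: C15H18N2O6.

C15H18N2O6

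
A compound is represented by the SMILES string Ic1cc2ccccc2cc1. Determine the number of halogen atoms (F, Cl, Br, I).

1

Halogen atoms appear at heavy-atom position 1 (1×I).
Halogen count: 1.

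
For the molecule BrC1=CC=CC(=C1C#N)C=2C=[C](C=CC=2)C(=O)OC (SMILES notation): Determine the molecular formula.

Walk through each heavy atom and fill implicit hydrogens from standard valence (C 4, N 3, O 2, S 2, halogen 1):
  atom 1: Br (halogen, monovalent) → 0 H
  atom 2: C, bond orders sum to 4 (valence 4) → 0 H
  atom 3: C, bond orders sum to 3 (valence 4) → 1 H
  atom 4: C, bond orders sum to 3 (valence 4) → 1 H
  atom 5: C, bond orders sum to 3 (valence 4) → 1 H
  atom 6: C, bond orders sum to 4 (valence 4) → 0 H
  atom 7: C, bond orders sum to 4 (valence 4) → 0 H
  atom 8: C, bond orders sum to 4 (valence 4) → 0 H
  atom 9: N, bond orders sum to 3 (valence 3) → 0 H
  atom 10: C, bond orders sum to 4 (valence 4) → 0 H
  atom 11: C, bond orders sum to 3 (valence 4) → 1 H
  atom 12: C with explicit H count 0
  atom 13: C, bond orders sum to 3 (valence 4) → 1 H
  atom 14: C, bond orders sum to 3 (valence 4) → 1 H
  atom 15: C, bond orders sum to 3 (valence 4) → 1 H
  atom 16: C, bond orders sum to 4 (valence 4) → 0 H
  atom 17: O, bond orders sum to 2 (valence 2) → 0 H
  atom 18: O, bond orders sum to 2 (valence 2) → 0 H
  atom 19: C, bond orders sum to 1 (valence 4) → 3 H
Totals → C:15, H:10, Br:1, N:1, O:2.

C15H10BrNO2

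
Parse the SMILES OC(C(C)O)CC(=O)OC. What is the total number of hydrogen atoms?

Walk through each heavy atom and fill implicit hydrogens from standard valence (C 4, N 3, O 2, S 2, halogen 1):
  atom 1: O, bond orders sum to 1 (valence 2) → 1 H
  atom 2: C, bond orders sum to 3 (valence 4) → 1 H
  atom 3: C, bond orders sum to 3 (valence 4) → 1 H
  atom 4: C, bond orders sum to 1 (valence 4) → 3 H
  atom 5: O, bond orders sum to 1 (valence 2) → 1 H
  atom 6: C, bond orders sum to 2 (valence 4) → 2 H
  atom 7: C, bond orders sum to 4 (valence 4) → 0 H
  atom 8: O, bond orders sum to 2 (valence 2) → 0 H
  atom 9: O, bond orders sum to 2 (valence 2) → 0 H
  atom 10: C, bond orders sum to 1 (valence 4) → 3 H
Total hydrogens: 12.

12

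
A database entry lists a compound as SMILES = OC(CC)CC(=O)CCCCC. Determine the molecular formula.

Walk through each heavy atom and fill implicit hydrogens from standard valence (C 4, N 3, O 2, S 2, halogen 1):
  atom 1: O, bond orders sum to 1 (valence 2) → 1 H
  atom 2: C, bond orders sum to 3 (valence 4) → 1 H
  atom 3: C, bond orders sum to 2 (valence 4) → 2 H
  atom 4: C, bond orders sum to 1 (valence 4) → 3 H
  atom 5: C, bond orders sum to 2 (valence 4) → 2 H
  atom 6: C, bond orders sum to 4 (valence 4) → 0 H
  atom 7: O, bond orders sum to 2 (valence 2) → 0 H
  atom 8: C, bond orders sum to 2 (valence 4) → 2 H
  atom 9: C, bond orders sum to 2 (valence 4) → 2 H
  atom 10: C, bond orders sum to 2 (valence 4) → 2 H
  atom 11: C, bond orders sum to 2 (valence 4) → 2 H
  atom 12: C, bond orders sum to 1 (valence 4) → 3 H
Totals → C:10, H:20, O:2.
In Hill order: C10H20O2.

C10H20O2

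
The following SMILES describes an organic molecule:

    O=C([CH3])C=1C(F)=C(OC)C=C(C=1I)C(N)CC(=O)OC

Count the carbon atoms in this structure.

13

Count every carbon token in the SMILES (each C, including those in ring-closure positions and inside branches).
Carbon count: 13.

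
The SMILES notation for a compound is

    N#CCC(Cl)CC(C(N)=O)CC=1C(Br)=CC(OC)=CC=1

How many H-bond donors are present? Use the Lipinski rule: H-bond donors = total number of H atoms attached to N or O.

2

Donors: find every N or O and count the H atoms it carries.
  atom 1 (N): bond orders sum to 3 → 0 H
  atom 9 (N): bond orders sum to 1 → 2 H
  atom 10 (O): bond orders sum to 2 → 0 H
  atom 17 (O): bond orders sum to 2 → 0 H
Lipinski HBD = 2.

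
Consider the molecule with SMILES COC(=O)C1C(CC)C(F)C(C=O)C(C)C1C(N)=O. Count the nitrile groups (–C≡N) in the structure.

Scan the SMILES for the nitrile motif — none present.
Groups that are present: 1 aldehyde, 1 amide, 1 ester.

0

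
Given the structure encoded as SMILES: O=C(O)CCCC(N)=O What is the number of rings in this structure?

0

In SMILES, each pair of matching ring-closure digits denotes one ring-closing bond; the number of such bonds equals the number of independent rings.
Ring-closure bonds here: 0.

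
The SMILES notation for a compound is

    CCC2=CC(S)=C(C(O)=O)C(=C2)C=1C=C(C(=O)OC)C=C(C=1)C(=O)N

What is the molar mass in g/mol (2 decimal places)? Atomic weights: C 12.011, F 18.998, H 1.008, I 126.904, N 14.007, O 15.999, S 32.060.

First, the molecular formula is C18H17NO5S (counting implicit H from valence).
  C: 18 × 12.011 = 216.198
  H: 17 × 1.008 = 17.136
  N: 1 × 14.007 = 14.007
  O: 5 × 15.999 = 79.995
  S: 1 × 32.060 = 32.060
Sum: 18×12.011 + 17×1.008 + 1×14.007 + 5×15.999 + 1×32.060 = 359.396 → 359.40 g/mol.

359.40 g/mol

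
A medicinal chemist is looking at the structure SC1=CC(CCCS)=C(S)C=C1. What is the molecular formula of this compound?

Walk through each heavy atom and fill implicit hydrogens from standard valence (C 4, N 3, O 2, S 2, halogen 1):
  atom 1: S, bond orders sum to 1 (valence 2) → 1 H
  atom 2: C, bond orders sum to 4 (valence 4) → 0 H
  atom 3: C, bond orders sum to 3 (valence 4) → 1 H
  atom 4: C, bond orders sum to 4 (valence 4) → 0 H
  atom 5: C, bond orders sum to 2 (valence 4) → 2 H
  atom 6: C, bond orders sum to 2 (valence 4) → 2 H
  atom 7: C, bond orders sum to 2 (valence 4) → 2 H
  atom 8: S, bond orders sum to 1 (valence 2) → 1 H
  atom 9: C, bond orders sum to 4 (valence 4) → 0 H
  atom 10: S, bond orders sum to 1 (valence 2) → 1 H
  atom 11: C, bond orders sum to 3 (valence 4) → 1 H
  atom 12: C, bond orders sum to 3 (valence 4) → 1 H
Totals → C:9, H:12, S:3.
In Hill order: C9H12S3.

C9H12S3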